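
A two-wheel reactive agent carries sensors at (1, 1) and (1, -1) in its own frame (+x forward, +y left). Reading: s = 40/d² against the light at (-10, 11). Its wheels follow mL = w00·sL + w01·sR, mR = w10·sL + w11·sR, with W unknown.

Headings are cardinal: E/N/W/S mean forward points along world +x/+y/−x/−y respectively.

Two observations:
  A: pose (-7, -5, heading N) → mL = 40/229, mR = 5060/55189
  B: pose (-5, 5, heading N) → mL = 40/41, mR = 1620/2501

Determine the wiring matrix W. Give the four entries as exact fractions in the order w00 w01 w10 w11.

obs A: pose=(-7,-5,N) → sL=40/229, sR=40/241, mL=40/229, mR=5060/55189
obs B: pose=(-5,5,N) → sL=40/41, sR=40/61, mL=40/41, mR=1620/2501
sensor matrix S = [[40/229, 40/241], [40/41, 40/61]]; det S = -6540800/138027689
solve [mL_A; mL_B] = S·[w00; w01] and [mR_A; mR_B] = S·[w10; w11]:
  w00 = 1, w01 = 0, w10 = 1, w11 = -1/2

1 0 1 -1/2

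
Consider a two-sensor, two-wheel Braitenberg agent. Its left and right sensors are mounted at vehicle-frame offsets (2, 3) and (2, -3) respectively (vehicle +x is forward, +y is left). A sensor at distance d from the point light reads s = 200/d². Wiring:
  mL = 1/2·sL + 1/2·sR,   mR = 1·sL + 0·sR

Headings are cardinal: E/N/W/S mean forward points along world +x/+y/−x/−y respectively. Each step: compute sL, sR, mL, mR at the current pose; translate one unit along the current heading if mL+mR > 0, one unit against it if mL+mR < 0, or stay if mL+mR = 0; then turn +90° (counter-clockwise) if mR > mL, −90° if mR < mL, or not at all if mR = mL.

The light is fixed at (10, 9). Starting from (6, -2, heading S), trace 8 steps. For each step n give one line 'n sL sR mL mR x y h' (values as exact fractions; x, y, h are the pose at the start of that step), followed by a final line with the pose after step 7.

0 20/17 100/109 1940/1853 20/17 6 -2 S
1 40/17 200/229 6280/3893 40/17 6 -3 E
2 25/17 2 59/34 25/17 7 -3 N
3 40/13 200/197 5240/2561 40/13 7 -2 E
4 100/53 100/41 4700/2173 100/53 8 -2 N
5 200/49 200/169 21800/8281 200/49 8 -1 E
6 5/2 50/17 185/68 5/2 9 -1 N
7 200/37 40/29 3640/1073 200/37 9 0 E
final 10 0 N

n=0: pose=(6,-2,S); sL=20/17, sR=100/109; mL=1940/1853, mR=20/17; mL+mR=4120/1853 → advance +1; mR−mL=240/1853 → turn +1·90°
n=1: pose=(6,-3,E); sL=40/17, sR=200/229; mL=6280/3893, mR=40/17; mL+mR=15440/3893 → advance +1; mR−mL=2880/3893 → turn +1·90°
n=2: pose=(7,-3,N); sL=25/17, sR=2; mL=59/34, mR=25/17; mL+mR=109/34 → advance +1; mR−mL=-9/34 → turn -1·90°
n=3: pose=(7,-2,E); sL=40/13, sR=200/197; mL=5240/2561, mR=40/13; mL+mR=13120/2561 → advance +1; mR−mL=2640/2561 → turn +1·90°
n=4: pose=(8,-2,N); sL=100/53, sR=100/41; mL=4700/2173, mR=100/53; mL+mR=8800/2173 → advance +1; mR−mL=-600/2173 → turn -1·90°
n=5: pose=(8,-1,E); sL=200/49, sR=200/169; mL=21800/8281, mR=200/49; mL+mR=55600/8281 → advance +1; mR−mL=12000/8281 → turn +1·90°
n=6: pose=(9,-1,N); sL=5/2, sR=50/17; mL=185/68, mR=5/2; mL+mR=355/68 → advance +1; mR−mL=-15/68 → turn -1·90°
n=7: pose=(9,0,E); sL=200/37, sR=40/29; mL=3640/1073, mR=200/37; mL+mR=9440/1073 → advance +1; mR−mL=2160/1073 → turn +1·90°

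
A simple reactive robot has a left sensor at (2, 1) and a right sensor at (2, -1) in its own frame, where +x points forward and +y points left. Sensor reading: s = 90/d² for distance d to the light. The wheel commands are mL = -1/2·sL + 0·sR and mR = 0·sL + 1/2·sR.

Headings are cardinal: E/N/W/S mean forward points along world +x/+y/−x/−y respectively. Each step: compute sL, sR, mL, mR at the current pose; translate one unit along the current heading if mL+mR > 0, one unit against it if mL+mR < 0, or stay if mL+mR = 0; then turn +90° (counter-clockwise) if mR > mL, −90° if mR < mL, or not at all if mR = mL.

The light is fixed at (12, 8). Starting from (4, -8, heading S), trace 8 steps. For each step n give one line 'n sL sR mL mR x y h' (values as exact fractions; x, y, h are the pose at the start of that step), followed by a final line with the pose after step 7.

n=0: pose=(4,-8,S); sL=90/373, sR=2/9; mL=-45/373, mR=1/9; mL+mR=-32/3357 → advance -1; mR−mL=778/3357 → turn +1·90°
n=1: pose=(4,-7,E); sL=45/116, sR=45/146; mL=-45/232, mR=45/292; mL+mR=-675/16936 → advance -1; mR−mL=5895/16936 → turn +1·90°
n=2: pose=(3,-7,N); sL=90/269, sR=90/233; mL=-45/269, mR=45/233; mL+mR=1620/62677 → advance +1; mR−mL=22590/62677 → turn +1·90°
n=3: pose=(3,-6,W); sL=45/173, sR=9/29; mL=-45/346, mR=9/58; mL+mR=126/5017 → advance +1; mR−mL=1431/5017 → turn +1·90°
n=4: pose=(2,-6,S); sL=90/337, sR=90/377; mL=-45/337, mR=45/377; mL+mR=-1800/127049 → advance -1; mR−mL=32130/127049 → turn +1·90°
n=5: pose=(2,-5,E); sL=45/104, sR=9/26; mL=-45/208, mR=9/52; mL+mR=-9/208 → advance -1; mR−mL=81/208 → turn +1·90°
n=6: pose=(1,-5,N); sL=18/53, sR=90/221; mL=-9/53, mR=45/221; mL+mR=396/11713 → advance +1; mR−mL=4374/11713 → turn +1·90°
n=7: pose=(1,-4,W); sL=45/169, sR=9/29; mL=-45/338, mR=9/58; mL+mR=108/4901 → advance +1; mR−mL=1413/4901 → turn +1·90°

0 90/373 2/9 -45/373 1/9 4 -8 S
1 45/116 45/146 -45/232 45/292 4 -7 E
2 90/269 90/233 -45/269 45/233 3 -7 N
3 45/173 9/29 -45/346 9/58 3 -6 W
4 90/337 90/377 -45/337 45/377 2 -6 S
5 45/104 9/26 -45/208 9/52 2 -5 E
6 18/53 90/221 -9/53 45/221 1 -5 N
7 45/169 9/29 -45/338 9/58 1 -4 W
final 0 -4 S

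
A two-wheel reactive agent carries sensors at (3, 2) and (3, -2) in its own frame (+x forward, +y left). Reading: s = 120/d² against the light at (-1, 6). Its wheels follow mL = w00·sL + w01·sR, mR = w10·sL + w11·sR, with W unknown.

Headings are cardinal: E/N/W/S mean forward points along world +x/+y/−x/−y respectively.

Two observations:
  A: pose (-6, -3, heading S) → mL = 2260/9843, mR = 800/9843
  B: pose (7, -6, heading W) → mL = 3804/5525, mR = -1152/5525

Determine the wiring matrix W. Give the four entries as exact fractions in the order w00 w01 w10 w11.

-1/2 1 1/2 -1/2

obs A: pose=(-6,-3,S) → sL=40/51, sR=120/193, mL=2260/9843, mR=800/9843
obs B: pose=(7,-6,W) → sL=120/221, sR=24/25, mL=3804/5525, mR=-1152/5525
sensor matrix S = [[40/51, 120/193], [120/221, 24/25]]; det S = 88576/213265
solve [mL_A; mL_B] = S·[w00; w01] and [mR_A; mR_B] = S·[w10; w11]:
  w00 = -1/2, w01 = 1, w10 = 1/2, w11 = -1/2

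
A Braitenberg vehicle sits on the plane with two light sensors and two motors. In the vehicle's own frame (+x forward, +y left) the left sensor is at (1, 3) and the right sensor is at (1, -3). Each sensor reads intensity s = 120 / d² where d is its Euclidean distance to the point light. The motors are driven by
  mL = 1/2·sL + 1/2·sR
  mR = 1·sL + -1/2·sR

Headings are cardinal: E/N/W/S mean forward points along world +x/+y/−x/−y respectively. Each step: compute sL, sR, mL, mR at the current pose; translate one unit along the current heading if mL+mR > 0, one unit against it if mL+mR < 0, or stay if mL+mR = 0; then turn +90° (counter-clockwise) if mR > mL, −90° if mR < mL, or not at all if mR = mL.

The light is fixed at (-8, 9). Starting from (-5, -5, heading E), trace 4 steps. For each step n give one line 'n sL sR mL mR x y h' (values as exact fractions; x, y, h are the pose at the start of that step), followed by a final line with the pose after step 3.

0 120/137 24/61 5304/8357 5676/8357 -5 -5 E
1 12/17 60/109 1164/1853 798/1853 -4 -5 N
2 24/25 120/281 4872/7025 5244/7025 -4 -4 E
3 30/37 15/26 1335/1924 1005/1924 -3 -4 N
final -3 -3 E

n=0: pose=(-5,-5,E); sL=120/137, sR=24/61; mL=5304/8357, mR=5676/8357; mL+mR=180/137 → advance +1; mR−mL=372/8357 → turn +1·90°
n=1: pose=(-4,-5,N); sL=12/17, sR=60/109; mL=1164/1853, mR=798/1853; mL+mR=18/17 → advance +1; mR−mL=-366/1853 → turn -1·90°
n=2: pose=(-4,-4,E); sL=24/25, sR=120/281; mL=4872/7025, mR=5244/7025; mL+mR=36/25 → advance +1; mR−mL=372/7025 → turn +1·90°
n=3: pose=(-3,-4,N); sL=30/37, sR=15/26; mL=1335/1924, mR=1005/1924; mL+mR=45/37 → advance +1; mR−mL=-165/962 → turn -1·90°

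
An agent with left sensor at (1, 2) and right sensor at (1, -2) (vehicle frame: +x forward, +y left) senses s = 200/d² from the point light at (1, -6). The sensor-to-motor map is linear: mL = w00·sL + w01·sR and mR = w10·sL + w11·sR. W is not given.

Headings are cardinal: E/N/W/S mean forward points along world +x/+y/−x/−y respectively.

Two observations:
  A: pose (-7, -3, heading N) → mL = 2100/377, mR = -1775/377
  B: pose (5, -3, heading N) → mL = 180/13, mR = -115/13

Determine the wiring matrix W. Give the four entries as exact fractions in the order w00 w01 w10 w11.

obs A: pose=(-7,-3,N) → sL=50/29, sR=50/13, mL=2100/377, mR=-1775/377
obs B: pose=(5,-3,N) → sL=10, sR=50/13, mL=180/13, mR=-115/13
sensor matrix S = [[50/29, 50/13], [10, 50/13]]; det S = -12000/377
solve [mL_A; mL_B] = S·[w00; w01] and [mR_A; mR_B] = S·[w10; w11]:
  w00 = 1, w01 = 1, w10 = -1/2, w11 = -1

1 1 -1/2 -1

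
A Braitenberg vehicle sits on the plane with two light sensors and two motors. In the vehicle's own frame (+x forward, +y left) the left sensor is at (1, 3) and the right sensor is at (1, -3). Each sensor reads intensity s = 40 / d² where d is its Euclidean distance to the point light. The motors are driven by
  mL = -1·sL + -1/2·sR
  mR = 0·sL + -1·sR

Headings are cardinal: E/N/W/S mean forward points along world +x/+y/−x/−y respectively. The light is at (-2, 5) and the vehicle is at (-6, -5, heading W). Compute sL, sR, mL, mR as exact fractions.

20/97 20/37 -1710/3589 -20/37

left sensor world pos  = (-7, -8); dL² = 194
right sensor world pos = (-7, -2); dR² = 74
sL = 40/194 = 20/97
sR = 40/74 = 20/37
mL = -1·sL + -1/2·sR = -1710/3589
mR = 0·sL + -1·sR = -20/37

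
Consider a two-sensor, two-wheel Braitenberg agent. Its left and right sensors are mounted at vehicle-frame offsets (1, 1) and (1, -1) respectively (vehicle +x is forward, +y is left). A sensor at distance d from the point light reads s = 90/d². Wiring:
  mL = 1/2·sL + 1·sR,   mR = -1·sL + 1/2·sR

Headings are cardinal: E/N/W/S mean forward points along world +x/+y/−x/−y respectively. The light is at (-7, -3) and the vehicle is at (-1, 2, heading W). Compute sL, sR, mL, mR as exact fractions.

90/41 90/61 6435/2501 -3645/2501

left sensor world pos  = (-2, 1); dL² = 41
right sensor world pos = (-2, 3); dR² = 61
sL = 90/41 = 90/41
sR = 90/61 = 90/61
mL = 1/2·sL + 1·sR = 6435/2501
mR = -1·sL + 1/2·sR = -3645/2501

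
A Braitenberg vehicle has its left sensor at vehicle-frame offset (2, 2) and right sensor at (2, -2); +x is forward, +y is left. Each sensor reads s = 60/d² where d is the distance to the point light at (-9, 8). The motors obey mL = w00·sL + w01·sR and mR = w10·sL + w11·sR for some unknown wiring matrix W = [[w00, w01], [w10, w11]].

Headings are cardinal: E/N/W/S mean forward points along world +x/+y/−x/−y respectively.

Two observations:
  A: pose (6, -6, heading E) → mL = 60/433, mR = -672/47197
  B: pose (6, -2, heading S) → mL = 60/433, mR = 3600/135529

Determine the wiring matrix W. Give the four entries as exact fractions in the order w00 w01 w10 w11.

obs A: pose=(6,-6,E) → sL=60/433, sR=12/109, mL=60/433, mR=-672/47197
obs B: pose=(6,-2,S) → sL=60/433, sR=60/313, mL=60/433, mR=3600/135529
sensor matrix S = [[60/433, 12/109], [60/433, 60/313]]; det S = 167040/14772661
solve [mL_A; mL_B] = S·[w00; w01] and [mR_A; mR_B] = S·[w10; w11]:
  w00 = 1, w01 = 0, w10 = -1/2, w11 = 1/2

1 0 -1/2 1/2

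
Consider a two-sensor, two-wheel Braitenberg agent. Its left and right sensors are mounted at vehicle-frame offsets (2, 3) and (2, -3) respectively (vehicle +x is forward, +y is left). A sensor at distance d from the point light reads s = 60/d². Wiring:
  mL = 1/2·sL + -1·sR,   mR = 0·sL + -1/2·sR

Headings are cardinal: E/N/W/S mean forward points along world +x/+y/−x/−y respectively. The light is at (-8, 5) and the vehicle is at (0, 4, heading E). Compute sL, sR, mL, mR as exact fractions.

15/26 15/29 -345/1508 -15/58

left sensor world pos  = (2, 7); dL² = 104
right sensor world pos = (2, 1); dR² = 116
sL = 60/104 = 15/26
sR = 60/116 = 15/29
mL = 1/2·sL + -1·sR = -345/1508
mR = 0·sL + -1/2·sR = -15/58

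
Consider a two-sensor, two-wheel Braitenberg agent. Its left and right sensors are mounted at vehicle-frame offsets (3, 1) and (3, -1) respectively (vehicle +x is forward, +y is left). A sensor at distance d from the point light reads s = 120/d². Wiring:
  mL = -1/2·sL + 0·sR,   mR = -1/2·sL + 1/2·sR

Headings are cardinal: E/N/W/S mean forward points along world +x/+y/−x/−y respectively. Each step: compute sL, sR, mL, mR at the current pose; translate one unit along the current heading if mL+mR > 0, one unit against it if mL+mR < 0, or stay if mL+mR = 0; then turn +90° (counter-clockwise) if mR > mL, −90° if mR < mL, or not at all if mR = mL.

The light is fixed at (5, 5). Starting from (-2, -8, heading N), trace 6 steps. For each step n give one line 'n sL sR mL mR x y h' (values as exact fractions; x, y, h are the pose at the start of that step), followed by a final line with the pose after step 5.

0 30/41 15/17 -15/41 105/1394 -2 -8 N
1 24/65 120/269 -12/65 672/17485 -2 -9 W
2 60/157 60/169 -30/157 -360/26533 -1 -9 S
3 40/51 24/41 -20/51 -208/2091 -1 -8 E
4 30/41 15/17 -15/41 105/1394 -2 -8 N
5 24/65 120/269 -12/65 672/17485 -2 -9 W
final -1 -9 S

n=0: pose=(-2,-8,N); sL=30/41, sR=15/17; mL=-15/41, mR=105/1394; mL+mR=-405/1394 → advance -1; mR−mL=15/34 → turn +1·90°
n=1: pose=(-2,-9,W); sL=24/65, sR=120/269; mL=-12/65, mR=672/17485; mL+mR=-2556/17485 → advance -1; mR−mL=60/269 → turn +1·90°
n=2: pose=(-1,-9,S); sL=60/157, sR=60/169; mL=-30/157, mR=-360/26533; mL+mR=-5430/26533 → advance -1; mR−mL=30/169 → turn +1·90°
n=3: pose=(-1,-8,E); sL=40/51, sR=24/41; mL=-20/51, mR=-208/2091; mL+mR=-1028/2091 → advance -1; mR−mL=12/41 → turn +1·90°
n=4: pose=(-2,-8,N); sL=30/41, sR=15/17; mL=-15/41, mR=105/1394; mL+mR=-405/1394 → advance -1; mR−mL=15/34 → turn +1·90°
n=5: pose=(-2,-9,W); sL=24/65, sR=120/269; mL=-12/65, mR=672/17485; mL+mR=-2556/17485 → advance -1; mR−mL=60/269 → turn +1·90°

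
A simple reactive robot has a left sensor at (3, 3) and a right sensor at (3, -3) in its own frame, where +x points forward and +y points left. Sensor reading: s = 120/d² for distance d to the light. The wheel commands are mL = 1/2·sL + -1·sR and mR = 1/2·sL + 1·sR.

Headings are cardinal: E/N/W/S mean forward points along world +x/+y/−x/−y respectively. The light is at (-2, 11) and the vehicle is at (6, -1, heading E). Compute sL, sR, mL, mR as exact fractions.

left sensor world pos  = (9, 2); dL² = 202
right sensor world pos = (9, -4); dR² = 346
sL = 120/202 = 60/101
sR = 120/346 = 60/173
mL = 1/2·sL + -1·sR = -870/17473
mR = 1/2·sL + 1·sR = 11250/17473

60/101 60/173 -870/17473 11250/17473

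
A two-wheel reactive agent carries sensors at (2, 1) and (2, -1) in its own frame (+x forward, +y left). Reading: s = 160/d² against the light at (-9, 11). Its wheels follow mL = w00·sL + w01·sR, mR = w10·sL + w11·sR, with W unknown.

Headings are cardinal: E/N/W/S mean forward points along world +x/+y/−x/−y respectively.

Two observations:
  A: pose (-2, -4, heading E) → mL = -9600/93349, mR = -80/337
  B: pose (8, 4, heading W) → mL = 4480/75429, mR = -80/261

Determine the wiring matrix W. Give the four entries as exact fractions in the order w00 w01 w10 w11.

-1 1 0 -1/2

obs A: pose=(-2,-4,E) → sL=160/277, sR=160/337, mL=-9600/93349, mR=-80/337
obs B: pose=(8,4,W) → sL=160/289, sR=160/261, mL=4480/75429, mR=-80/261
sensor matrix S = [[160/277, 160/337], [160/289, 160/261]]; det S = 642457600/7041221721
solve [mL_A; mL_B] = S·[w00; w01] and [mR_A; mR_B] = S·[w10; w11]:
  w00 = -1, w01 = 1, w10 = 0, w11 = -1/2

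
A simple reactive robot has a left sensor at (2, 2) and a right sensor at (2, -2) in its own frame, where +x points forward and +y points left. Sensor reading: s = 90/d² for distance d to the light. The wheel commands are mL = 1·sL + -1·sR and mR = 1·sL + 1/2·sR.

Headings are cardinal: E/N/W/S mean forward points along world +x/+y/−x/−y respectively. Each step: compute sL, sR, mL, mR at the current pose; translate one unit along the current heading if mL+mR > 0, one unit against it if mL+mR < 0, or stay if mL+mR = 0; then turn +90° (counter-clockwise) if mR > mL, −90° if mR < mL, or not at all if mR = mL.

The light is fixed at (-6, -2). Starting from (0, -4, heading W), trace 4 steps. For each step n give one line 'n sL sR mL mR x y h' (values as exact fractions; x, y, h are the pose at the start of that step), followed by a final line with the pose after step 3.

n=0: pose=(0,-4,W); sL=45/16, sR=45/8; mL=-45/16, mR=45/8; mL+mR=45/16 → advance +1; mR−mL=135/16 → turn +1·90°
n=1: pose=(-1,-4,S); sL=18/13, sR=18/5; mL=-144/65, mR=207/65; mL+mR=63/65 → advance +1; mR−mL=27/5 → turn +1·90°
n=2: pose=(-1,-5,E); sL=9/5, sR=45/37; mL=108/185, mR=891/370; mL+mR=1107/370 → advance +1; mR−mL=135/74 → turn +1·90°
n=3: pose=(0,-5,N); sL=90/17, sR=18/13; mL=864/221, mR=1323/221; mL+mR=2187/221 → advance +1; mR−mL=27/13 → turn +1·90°

0 45/16 45/8 -45/16 45/8 0 -4 W
1 18/13 18/5 -144/65 207/65 -1 -4 S
2 9/5 45/37 108/185 891/370 -1 -5 E
3 90/17 18/13 864/221 1323/221 0 -5 N
final 0 -4 W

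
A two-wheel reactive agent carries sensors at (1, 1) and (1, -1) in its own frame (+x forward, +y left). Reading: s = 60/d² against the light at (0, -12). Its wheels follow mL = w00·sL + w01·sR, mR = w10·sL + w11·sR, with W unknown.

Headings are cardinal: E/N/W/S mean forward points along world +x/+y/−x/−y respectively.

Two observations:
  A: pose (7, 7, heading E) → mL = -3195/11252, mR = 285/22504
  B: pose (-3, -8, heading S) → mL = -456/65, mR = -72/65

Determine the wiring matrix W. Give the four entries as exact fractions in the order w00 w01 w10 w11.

obs A: pose=(7,7,E) → sL=15/116, sR=15/97, mL=-3195/11252, mR=285/22504
obs B: pose=(-3,-8,S) → sL=60/13, sR=12/5, mL=-456/65, mR=-72/65
sensor matrix S = [[15/116, 15/97], [60/13, 12/5]]; det S = -14751/36569
solve [mL_A; mL_B] = S·[w00; w01] and [mR_A; mR_B] = S·[w10; w11]:
  w00 = -1, w01 = -1, w10 = -1/2, w11 = 1/2

-1 -1 -1/2 1/2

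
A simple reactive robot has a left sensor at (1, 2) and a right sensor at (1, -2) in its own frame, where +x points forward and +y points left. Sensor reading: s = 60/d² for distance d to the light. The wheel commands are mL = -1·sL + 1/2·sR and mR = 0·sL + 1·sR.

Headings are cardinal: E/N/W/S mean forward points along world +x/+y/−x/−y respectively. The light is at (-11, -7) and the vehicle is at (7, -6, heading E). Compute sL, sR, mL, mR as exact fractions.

left sensor world pos  = (8, -4); dL² = 370
right sensor world pos = (8, -8); dR² = 362
sL = 60/370 = 6/37
sR = 60/362 = 30/181
mL = -1·sL + 1/2·sR = -531/6697
mR = 0·sL + 1·sR = 30/181

6/37 30/181 -531/6697 30/181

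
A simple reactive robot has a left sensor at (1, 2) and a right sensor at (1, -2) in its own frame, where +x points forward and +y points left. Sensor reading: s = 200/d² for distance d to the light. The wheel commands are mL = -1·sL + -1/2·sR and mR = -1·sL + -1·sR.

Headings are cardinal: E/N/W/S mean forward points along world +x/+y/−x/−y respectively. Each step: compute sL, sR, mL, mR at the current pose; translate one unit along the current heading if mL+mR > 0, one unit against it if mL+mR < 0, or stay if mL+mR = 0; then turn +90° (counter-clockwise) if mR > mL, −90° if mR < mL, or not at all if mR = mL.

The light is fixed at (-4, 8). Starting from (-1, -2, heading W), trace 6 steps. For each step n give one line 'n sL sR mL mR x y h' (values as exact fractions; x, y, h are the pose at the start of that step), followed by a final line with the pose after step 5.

0 50/37 50/17 -1775/629 -2700/629 -1 -2 W
1 40/17 200/117 -6380/1989 -8080/1989 0 -2 N
2 100/53 100/97 -12350/5141 -15000/5141 0 -3 E
3 200/169 40/29 -9180/4901 -12560/4901 -1 -3 S
4 50/37 50/17 -1775/629 -2700/629 -1 -2 W
5 40/17 200/117 -6380/1989 -8080/1989 0 -2 N
final 0 -3 E

n=0: pose=(-1,-2,W); sL=50/37, sR=50/17; mL=-1775/629, mR=-2700/629; mL+mR=-4475/629 → advance -1; mR−mL=-25/17 → turn -1·90°
n=1: pose=(0,-2,N); sL=40/17, sR=200/117; mL=-6380/1989, mR=-8080/1989; mL+mR=-4820/663 → advance -1; mR−mL=-100/117 → turn -1·90°
n=2: pose=(0,-3,E); sL=100/53, sR=100/97; mL=-12350/5141, mR=-15000/5141; mL+mR=-27350/5141 → advance -1; mR−mL=-50/97 → turn -1·90°
n=3: pose=(-1,-3,S); sL=200/169, sR=40/29; mL=-9180/4901, mR=-12560/4901; mL+mR=-21740/4901 → advance -1; mR−mL=-20/29 → turn -1·90°
n=4: pose=(-1,-2,W); sL=50/37, sR=50/17; mL=-1775/629, mR=-2700/629; mL+mR=-4475/629 → advance -1; mR−mL=-25/17 → turn -1·90°
n=5: pose=(0,-2,N); sL=40/17, sR=200/117; mL=-6380/1989, mR=-8080/1989; mL+mR=-4820/663 → advance -1; mR−mL=-100/117 → turn -1·90°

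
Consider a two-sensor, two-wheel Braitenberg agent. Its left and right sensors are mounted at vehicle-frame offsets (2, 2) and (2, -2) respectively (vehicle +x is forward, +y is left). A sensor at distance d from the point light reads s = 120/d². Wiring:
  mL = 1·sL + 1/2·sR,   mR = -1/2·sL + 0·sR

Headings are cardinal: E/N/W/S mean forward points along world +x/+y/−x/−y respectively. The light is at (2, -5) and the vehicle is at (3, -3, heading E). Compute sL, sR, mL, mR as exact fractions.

left sensor world pos  = (5, -1); dL² = 25
right sensor world pos = (5, -5); dR² = 9
sL = 120/25 = 24/5
sR = 120/9 = 40/3
mL = 1·sL + 1/2·sR = 172/15
mR = -1/2·sL + 0·sR = -12/5

24/5 40/3 172/15 -12/5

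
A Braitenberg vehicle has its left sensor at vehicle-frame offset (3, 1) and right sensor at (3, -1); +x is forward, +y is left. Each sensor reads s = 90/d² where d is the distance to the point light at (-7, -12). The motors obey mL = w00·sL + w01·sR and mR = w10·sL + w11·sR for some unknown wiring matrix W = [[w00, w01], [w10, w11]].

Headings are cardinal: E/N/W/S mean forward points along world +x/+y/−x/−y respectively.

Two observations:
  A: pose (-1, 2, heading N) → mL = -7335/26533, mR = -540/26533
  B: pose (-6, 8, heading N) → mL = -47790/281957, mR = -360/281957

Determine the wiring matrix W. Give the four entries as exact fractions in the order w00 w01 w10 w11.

-1/2 -1/2 -1 1

obs A: pose=(-1,2,N) → sL=45/157, sR=45/169, mL=-7335/26533, mR=-540/26533
obs B: pose=(-6,8,N) → sL=90/529, sR=90/533, mL=-47790/281957, mR=-360/281957
sensor matrix S = [[45/157, 45/169], [90/529, 90/533]]; det S = 1782000/575474237
solve [mL_A; mL_B] = S·[w00; w01] and [mR_A; mR_B] = S·[w10; w11]:
  w00 = -1/2, w01 = -1/2, w10 = -1, w11 = 1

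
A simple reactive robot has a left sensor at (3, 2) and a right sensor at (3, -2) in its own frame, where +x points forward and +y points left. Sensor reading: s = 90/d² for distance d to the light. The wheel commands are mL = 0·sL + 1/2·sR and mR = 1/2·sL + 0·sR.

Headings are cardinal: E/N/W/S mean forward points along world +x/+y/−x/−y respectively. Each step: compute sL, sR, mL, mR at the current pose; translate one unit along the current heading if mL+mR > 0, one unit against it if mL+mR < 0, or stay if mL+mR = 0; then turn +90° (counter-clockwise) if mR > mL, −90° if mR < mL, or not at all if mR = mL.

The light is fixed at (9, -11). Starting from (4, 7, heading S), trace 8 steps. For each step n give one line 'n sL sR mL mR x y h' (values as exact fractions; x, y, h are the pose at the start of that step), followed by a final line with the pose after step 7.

n=0: pose=(4,7,S); sL=5/13, sR=45/137; mL=45/274, mR=5/26; mL+mR=635/1781 → advance +1; mR−mL=50/1781 → turn +1·90°
n=1: pose=(4,6,E); sL=18/73, sR=90/229; mL=45/229, mR=9/73; mL+mR=5346/16717 → advance +1; mR−mL=-1224/16717 → turn -1·90°
n=2: pose=(5,6,S); sL=9/20, sR=45/116; mL=45/232, mR=9/40; mL+mR=243/580 → advance +1; mR−mL=9/290 → turn +1·90°
n=3: pose=(5,5,E); sL=18/65, sR=90/197; mL=45/197, mR=9/65; mL+mR=4698/12805 → advance +1; mR−mL=-1152/12805 → turn -1·90°
n=4: pose=(6,5,S); sL=9/17, sR=45/97; mL=45/194, mR=9/34; mL+mR=819/1649 → advance +1; mR−mL=54/1649 → turn +1·90°
n=5: pose=(6,4,E); sL=90/289, sR=90/169; mL=45/169, mR=45/289; mL+mR=20610/48841 → advance +1; mR−mL=-5400/48841 → turn -1·90°
n=6: pose=(7,4,S); sL=5/8, sR=9/16; mL=9/32, mR=5/16; mL+mR=19/32 → advance +1; mR−mL=1/32 → turn +1·90°
n=7: pose=(7,3,E); sL=90/257, sR=18/29; mL=9/29, mR=45/257; mL+mR=3618/7453 → advance +1; mR−mL=-1008/7453 → turn -1·90°

0 5/13 45/137 45/274 5/26 4 7 S
1 18/73 90/229 45/229 9/73 4 6 E
2 9/20 45/116 45/232 9/40 5 6 S
3 18/65 90/197 45/197 9/65 5 5 E
4 9/17 45/97 45/194 9/34 6 5 S
5 90/289 90/169 45/169 45/289 6 4 E
6 5/8 9/16 9/32 5/16 7 4 S
7 90/257 18/29 9/29 45/257 7 3 E
final 8 3 S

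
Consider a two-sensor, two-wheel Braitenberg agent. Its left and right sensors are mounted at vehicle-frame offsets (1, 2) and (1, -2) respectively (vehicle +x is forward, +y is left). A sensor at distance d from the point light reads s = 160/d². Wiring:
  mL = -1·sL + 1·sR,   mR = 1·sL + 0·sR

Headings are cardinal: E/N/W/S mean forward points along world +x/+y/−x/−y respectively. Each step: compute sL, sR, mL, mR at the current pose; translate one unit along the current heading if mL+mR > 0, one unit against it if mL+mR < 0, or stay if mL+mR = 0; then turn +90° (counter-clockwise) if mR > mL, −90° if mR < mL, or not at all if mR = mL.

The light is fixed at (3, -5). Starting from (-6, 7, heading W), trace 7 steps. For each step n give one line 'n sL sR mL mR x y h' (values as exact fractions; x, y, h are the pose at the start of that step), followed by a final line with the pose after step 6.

n=0: pose=(-6,7,W); sL=4/5, sR=20/37; mL=-48/185, mR=4/5; mL+mR=20/37 → advance +1; mR−mL=196/185 → turn +1·90°
n=1: pose=(-7,7,S); sL=32/37, sR=32/53; mL=-512/1961, mR=32/37; mL+mR=32/53 → advance +1; mR−mL=2208/1961 → turn +1·90°
n=2: pose=(-7,6,E); sL=16/25, sR=80/81; mL=704/2025, mR=16/25; mL+mR=80/81 → advance +1; mR−mL=592/2025 → turn +1·90°
n=3: pose=(-6,6,N); sL=32/53, sR=160/193; mL=2304/10229, mR=32/53; mL+mR=160/193 → advance +1; mR−mL=3872/10229 → turn +1·90°
n=4: pose=(-6,7,W); sL=4/5, sR=20/37; mL=-48/185, mR=4/5; mL+mR=20/37 → advance +1; mR−mL=196/185 → turn +1·90°
n=5: pose=(-7,7,S); sL=32/37, sR=32/53; mL=-512/1961, mR=32/37; mL+mR=32/53 → advance +1; mR−mL=2208/1961 → turn +1·90°
n=6: pose=(-7,6,E); sL=16/25, sR=80/81; mL=704/2025, mR=16/25; mL+mR=80/81 → advance +1; mR−mL=592/2025 → turn +1·90°

0 4/5 20/37 -48/185 4/5 -6 7 W
1 32/37 32/53 -512/1961 32/37 -7 7 S
2 16/25 80/81 704/2025 16/25 -7 6 E
3 32/53 160/193 2304/10229 32/53 -6 6 N
4 4/5 20/37 -48/185 4/5 -6 7 W
5 32/37 32/53 -512/1961 32/37 -7 7 S
6 16/25 80/81 704/2025 16/25 -7 6 E
final -6 6 N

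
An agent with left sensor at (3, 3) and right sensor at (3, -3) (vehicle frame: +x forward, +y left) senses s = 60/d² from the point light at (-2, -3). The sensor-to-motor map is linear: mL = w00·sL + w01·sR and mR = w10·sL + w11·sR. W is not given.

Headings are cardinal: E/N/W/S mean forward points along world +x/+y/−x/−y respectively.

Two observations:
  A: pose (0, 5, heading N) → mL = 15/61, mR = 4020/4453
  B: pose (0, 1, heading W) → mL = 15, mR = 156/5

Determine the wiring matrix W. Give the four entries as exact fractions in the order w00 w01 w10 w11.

1/2 0 1 1

obs A: pose=(0,5,N) → sL=30/61, sR=30/73, mL=15/61, mR=4020/4453
obs B: pose=(0,1,W) → sL=30, sR=6/5, mL=15, mR=156/5
sensor matrix S = [[30/61, 30/73], [30, 6/5]]; det S = -52272/4453
solve [mL_A; mL_B] = S·[w00; w01] and [mR_A; mR_B] = S·[w10; w11]:
  w00 = 1/2, w01 = 0, w10 = 1, w11 = 1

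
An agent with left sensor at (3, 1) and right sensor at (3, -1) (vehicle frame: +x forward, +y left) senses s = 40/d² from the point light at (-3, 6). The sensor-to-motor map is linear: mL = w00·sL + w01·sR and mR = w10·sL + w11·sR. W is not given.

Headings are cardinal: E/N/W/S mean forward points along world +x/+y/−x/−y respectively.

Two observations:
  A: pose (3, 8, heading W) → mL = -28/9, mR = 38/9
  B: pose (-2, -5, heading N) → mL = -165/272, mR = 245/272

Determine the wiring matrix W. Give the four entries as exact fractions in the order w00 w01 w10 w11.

-1/2 -1/2 1/2 1

obs A: pose=(3,8,W) → sL=4, sR=20/9, mL=-28/9, mR=38/9
obs B: pose=(-2,-5,N) → sL=5/8, sR=10/17, mL=-165/272, mR=245/272
sensor matrix S = [[4, 20/9], [5/8, 10/17]]; det S = 295/306
solve [mL_A; mL_B] = S·[w00; w01] and [mR_A; mR_B] = S·[w10; w11]:
  w00 = -1/2, w01 = -1/2, w10 = 1/2, w11 = 1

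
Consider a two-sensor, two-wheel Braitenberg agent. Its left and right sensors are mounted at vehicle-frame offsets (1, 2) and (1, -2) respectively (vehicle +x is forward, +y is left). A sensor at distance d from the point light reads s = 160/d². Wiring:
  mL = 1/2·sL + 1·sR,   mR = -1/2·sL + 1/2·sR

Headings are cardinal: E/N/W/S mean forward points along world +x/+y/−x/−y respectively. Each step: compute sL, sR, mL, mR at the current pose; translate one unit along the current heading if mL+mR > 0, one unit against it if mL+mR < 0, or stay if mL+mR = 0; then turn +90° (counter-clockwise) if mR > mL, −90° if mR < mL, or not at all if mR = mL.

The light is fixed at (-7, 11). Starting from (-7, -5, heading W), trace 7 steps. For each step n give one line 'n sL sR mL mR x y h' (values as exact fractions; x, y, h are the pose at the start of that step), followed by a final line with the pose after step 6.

n=0: pose=(-7,-5,W); sL=32/65, sR=160/197; mL=13552/12805, mR=2048/12805; mL+mR=240/197 → advance +1; mR−mL=-11504/12805 → turn -1·90°
n=1: pose=(-8,-5,N); sL=80/117, sR=80/113; mL=13880/13221, mR=160/13221; mL+mR=120/113 → advance +1; mR−mL=-13720/13221 → turn -1·90°
n=2: pose=(-8,-4,E); sL=160/169, sR=160/289; mL=50160/48841, mR=-9600/48841; mL+mR=240/289 → advance +1; mR−mL=-59760/48841 → turn -1·90°
n=3: pose=(-7,-4,S); sL=8/13, sR=8/13; mL=12/13, mR=0; mL+mR=12/13 → advance +1; mR−mL=-12/13 → turn -1·90°
n=4: pose=(-7,-5,W); sL=32/65, sR=160/197; mL=13552/12805, mR=2048/12805; mL+mR=240/197 → advance +1; mR−mL=-11504/12805 → turn -1·90°
n=5: pose=(-8,-5,N); sL=80/117, sR=80/113; mL=13880/13221, mR=160/13221; mL+mR=120/113 → advance +1; mR−mL=-13720/13221 → turn -1·90°
n=6: pose=(-8,-4,E); sL=160/169, sR=160/289; mL=50160/48841, mR=-9600/48841; mL+mR=240/289 → advance +1; mR−mL=-59760/48841 → turn -1·90°

0 32/65 160/197 13552/12805 2048/12805 -7 -5 W
1 80/117 80/113 13880/13221 160/13221 -8 -5 N
2 160/169 160/289 50160/48841 -9600/48841 -8 -4 E
3 8/13 8/13 12/13 0 -7 -4 S
4 32/65 160/197 13552/12805 2048/12805 -7 -5 W
5 80/117 80/113 13880/13221 160/13221 -8 -5 N
6 160/169 160/289 50160/48841 -9600/48841 -8 -4 E
final -7 -4 S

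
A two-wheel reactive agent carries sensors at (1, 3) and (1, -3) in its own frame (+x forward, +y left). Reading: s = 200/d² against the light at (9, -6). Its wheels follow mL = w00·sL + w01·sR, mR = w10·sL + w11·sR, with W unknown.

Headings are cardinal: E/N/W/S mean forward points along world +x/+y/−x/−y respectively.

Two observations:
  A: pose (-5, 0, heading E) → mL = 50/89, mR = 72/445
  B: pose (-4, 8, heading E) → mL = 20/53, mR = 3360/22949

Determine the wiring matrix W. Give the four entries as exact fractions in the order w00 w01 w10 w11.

0 1/2 -1/2 1/2

obs A: pose=(-5,0,E) → sL=4/5, sR=100/89, mL=50/89, mR=72/445
obs B: pose=(-4,8,E) → sL=200/433, sR=40/53, mL=20/53, mR=3360/22949
sensor matrix S = [[4/5, 100/89], [200/433, 40/53]]; det S = 173184/2042461
solve [mL_A; mL_B] = S·[w00; w01] and [mR_A; mR_B] = S·[w10; w11]:
  w00 = 0, w01 = 1/2, w10 = -1/2, w11 = 1/2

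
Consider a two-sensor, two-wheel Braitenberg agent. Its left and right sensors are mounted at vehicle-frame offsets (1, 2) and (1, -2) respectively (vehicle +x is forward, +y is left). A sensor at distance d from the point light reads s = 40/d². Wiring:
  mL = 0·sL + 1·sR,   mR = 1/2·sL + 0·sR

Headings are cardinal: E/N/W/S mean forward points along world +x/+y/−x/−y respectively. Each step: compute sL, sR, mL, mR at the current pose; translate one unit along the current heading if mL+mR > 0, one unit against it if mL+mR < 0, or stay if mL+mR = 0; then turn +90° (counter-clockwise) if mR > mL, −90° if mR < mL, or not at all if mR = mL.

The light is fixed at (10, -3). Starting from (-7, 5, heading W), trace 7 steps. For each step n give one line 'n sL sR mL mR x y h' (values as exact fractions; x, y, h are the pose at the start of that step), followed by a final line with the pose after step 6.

n=0: pose=(-7,5,W); sL=1/9, sR=5/53; mL=5/53, mR=1/18; mL+mR=143/954 → advance +1; mR−mL=-37/954 → turn -1·90°
n=1: pose=(-8,5,N); sL=40/481, sR=40/337; mL=40/337, mR=20/481; mL+mR=25980/162097 → advance +1; mR−mL=-12500/162097 → turn -1·90°
n=2: pose=(-8,6,E); sL=4/41, sR=20/169; mL=20/169, mR=2/41; mL+mR=1158/6929 → advance +1; mR−mL=-482/6929 → turn -1·90°
n=3: pose=(-7,6,S); sL=40/289, sR=8/85; mL=8/85, mR=20/289; mL+mR=236/1445 → advance +1; mR−mL=-36/1445 → turn -1·90°
n=4: pose=(-7,5,W); sL=1/9, sR=5/53; mL=5/53, mR=1/18; mL+mR=143/954 → advance +1; mR−mL=-37/954 → turn -1·90°
n=5: pose=(-8,5,N); sL=40/481, sR=40/337; mL=40/337, mR=20/481; mL+mR=25980/162097 → advance +1; mR−mL=-12500/162097 → turn -1·90°
n=6: pose=(-8,6,E); sL=4/41, sR=20/169; mL=20/169, mR=2/41; mL+mR=1158/6929 → advance +1; mR−mL=-482/6929 → turn -1·90°

0 1/9 5/53 5/53 1/18 -7 5 W
1 40/481 40/337 40/337 20/481 -8 5 N
2 4/41 20/169 20/169 2/41 -8 6 E
3 40/289 8/85 8/85 20/289 -7 6 S
4 1/9 5/53 5/53 1/18 -7 5 W
5 40/481 40/337 40/337 20/481 -8 5 N
6 4/41 20/169 20/169 2/41 -8 6 E
final -7 6 S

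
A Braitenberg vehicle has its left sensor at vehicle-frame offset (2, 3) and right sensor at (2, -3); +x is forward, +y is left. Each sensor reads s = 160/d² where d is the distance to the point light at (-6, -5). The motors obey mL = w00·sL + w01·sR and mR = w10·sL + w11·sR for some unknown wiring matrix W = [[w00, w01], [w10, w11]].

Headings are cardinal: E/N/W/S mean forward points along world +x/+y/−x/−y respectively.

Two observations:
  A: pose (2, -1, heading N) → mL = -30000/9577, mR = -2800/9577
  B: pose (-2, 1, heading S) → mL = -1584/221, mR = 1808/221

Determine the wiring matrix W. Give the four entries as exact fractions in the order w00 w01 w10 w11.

obs A: pose=(2,-1,N) → sL=160/61, sR=160/157, mL=-30000/9577, mR=-2800/9577
obs B: pose=(-2,1,S) → sL=32/13, sR=160/17, mL=-1584/221, mR=1808/221
sensor matrix S = [[160/61, 160/157], [32/13, 160/17]]; det S = 46940160/2116517
solve [mL_A; mL_B] = S·[w00; w01] and [mR_A; mR_B] = S·[w10; w11]:
  w00 = -1, w01 = -1/2, w10 = -1/2, w11 = 1

-1 -1/2 -1/2 1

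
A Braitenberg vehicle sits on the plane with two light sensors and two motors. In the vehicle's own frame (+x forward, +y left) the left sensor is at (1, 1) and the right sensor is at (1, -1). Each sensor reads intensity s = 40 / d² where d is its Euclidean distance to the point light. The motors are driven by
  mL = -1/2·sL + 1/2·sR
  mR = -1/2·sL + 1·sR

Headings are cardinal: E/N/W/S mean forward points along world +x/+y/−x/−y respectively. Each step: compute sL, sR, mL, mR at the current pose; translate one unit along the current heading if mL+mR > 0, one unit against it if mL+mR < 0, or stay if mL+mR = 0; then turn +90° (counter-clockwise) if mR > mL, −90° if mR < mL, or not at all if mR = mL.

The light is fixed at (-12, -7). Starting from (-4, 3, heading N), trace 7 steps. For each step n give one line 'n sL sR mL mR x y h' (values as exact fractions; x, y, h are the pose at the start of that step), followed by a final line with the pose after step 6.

0 4/17 20/101 -32/1717 138/1717 -4 3 N
1 40/149 40/193 -880/28757 2100/28757 -4 4 W
2 10/41 5/17 35/1394 120/697 -5 4 S
3 8/37 8/29 32/1073 180/1073 -5 3 E
4 4/17 20/101 -32/1717 138/1717 -4 3 N
5 40/149 40/193 -880/28757 2100/28757 -4 4 W
6 10/41 5/17 35/1394 120/697 -5 4 S
final -5 3 E

n=0: pose=(-4,3,N); sL=4/17, sR=20/101; mL=-32/1717, mR=138/1717; mL+mR=106/1717 → advance +1; mR−mL=10/101 → turn +1·90°
n=1: pose=(-4,4,W); sL=40/149, sR=40/193; mL=-880/28757, mR=2100/28757; mL+mR=1220/28757 → advance +1; mR−mL=20/193 → turn +1·90°
n=2: pose=(-5,4,S); sL=10/41, sR=5/17; mL=35/1394, mR=120/697; mL+mR=275/1394 → advance +1; mR−mL=5/34 → turn +1·90°
n=3: pose=(-5,3,E); sL=8/37, sR=8/29; mL=32/1073, mR=180/1073; mL+mR=212/1073 → advance +1; mR−mL=4/29 → turn +1·90°
n=4: pose=(-4,3,N); sL=4/17, sR=20/101; mL=-32/1717, mR=138/1717; mL+mR=106/1717 → advance +1; mR−mL=10/101 → turn +1·90°
n=5: pose=(-4,4,W); sL=40/149, sR=40/193; mL=-880/28757, mR=2100/28757; mL+mR=1220/28757 → advance +1; mR−mL=20/193 → turn +1·90°
n=6: pose=(-5,4,S); sL=10/41, sR=5/17; mL=35/1394, mR=120/697; mL+mR=275/1394 → advance +1; mR−mL=5/34 → turn +1·90°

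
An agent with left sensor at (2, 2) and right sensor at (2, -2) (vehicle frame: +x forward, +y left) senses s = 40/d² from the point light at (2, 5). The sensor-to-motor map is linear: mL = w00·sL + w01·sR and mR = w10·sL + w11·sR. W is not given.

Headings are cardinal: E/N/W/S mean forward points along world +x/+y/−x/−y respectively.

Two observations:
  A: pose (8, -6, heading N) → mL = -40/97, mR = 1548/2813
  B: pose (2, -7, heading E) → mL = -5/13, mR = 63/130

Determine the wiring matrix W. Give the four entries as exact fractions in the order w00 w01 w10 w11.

obs A: pose=(8,-6,N) → sL=40/97, sR=8/29, mL=-40/97, mR=1548/2813
obs B: pose=(2,-7,E) → sL=5/13, sR=1/5, mL=-5/13, mR=63/130
sensor matrix S = [[40/97, 8/29], [5/13, 1/5]]; det S = -864/36569
solve [mL_A; mL_B] = S·[w00; w01] and [mR_A; mR_B] = S·[w10; w11]:
  w00 = -1, w01 = 0, w10 = 1, w11 = 1/2

-1 0 1 1/2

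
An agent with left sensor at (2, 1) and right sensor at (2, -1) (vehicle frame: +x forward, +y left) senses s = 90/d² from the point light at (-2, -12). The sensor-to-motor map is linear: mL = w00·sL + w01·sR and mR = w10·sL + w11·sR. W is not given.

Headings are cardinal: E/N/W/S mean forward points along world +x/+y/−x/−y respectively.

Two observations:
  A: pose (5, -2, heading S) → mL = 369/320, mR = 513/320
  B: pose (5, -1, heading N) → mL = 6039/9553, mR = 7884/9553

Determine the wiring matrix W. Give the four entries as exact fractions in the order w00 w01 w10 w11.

obs A: pose=(5,-2,S) → sL=45/64, sR=9/10, mL=369/320, mR=513/320
obs B: pose=(5,-1,N) → sL=18/41, sR=90/233, mL=6039/9553, mR=7884/9553
sensor matrix S = [[45/64, 9/10], [18/41, 90/233]]; det S = -188811/1528480
solve [mL_A; mL_B] = S·[w00; w01] and [mR_A; mR_B] = S·[w10; w11]:
  w00 = 1, w01 = 1/2, w10 = 1, w11 = 1

1 1/2 1 1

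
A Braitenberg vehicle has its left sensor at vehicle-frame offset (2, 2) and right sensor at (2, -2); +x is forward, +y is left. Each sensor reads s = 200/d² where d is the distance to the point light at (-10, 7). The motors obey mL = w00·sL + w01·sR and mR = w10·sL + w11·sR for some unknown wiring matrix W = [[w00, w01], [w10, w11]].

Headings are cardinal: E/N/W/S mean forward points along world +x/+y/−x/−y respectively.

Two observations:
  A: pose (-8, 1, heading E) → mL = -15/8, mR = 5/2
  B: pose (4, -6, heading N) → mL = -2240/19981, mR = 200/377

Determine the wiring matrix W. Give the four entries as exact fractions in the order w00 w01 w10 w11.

obs A: pose=(-8,1,E) → sL=25/4, sR=5/2, mL=-15/8, mR=5/2
obs B: pose=(4,-6,N) → sL=40/53, sR=200/377, mL=-2240/19981, mR=200/377
sensor matrix S = [[25/4, 5/2], [40/53, 200/377]]; det S = 28550/19981
solve [mL_A; mL_B] = S·[w00; w01] and [mR_A; mR_B] = S·[w10; w11]:
  w00 = -1/2, w01 = 1/2, w10 = 0, w11 = 1

-1/2 1/2 0 1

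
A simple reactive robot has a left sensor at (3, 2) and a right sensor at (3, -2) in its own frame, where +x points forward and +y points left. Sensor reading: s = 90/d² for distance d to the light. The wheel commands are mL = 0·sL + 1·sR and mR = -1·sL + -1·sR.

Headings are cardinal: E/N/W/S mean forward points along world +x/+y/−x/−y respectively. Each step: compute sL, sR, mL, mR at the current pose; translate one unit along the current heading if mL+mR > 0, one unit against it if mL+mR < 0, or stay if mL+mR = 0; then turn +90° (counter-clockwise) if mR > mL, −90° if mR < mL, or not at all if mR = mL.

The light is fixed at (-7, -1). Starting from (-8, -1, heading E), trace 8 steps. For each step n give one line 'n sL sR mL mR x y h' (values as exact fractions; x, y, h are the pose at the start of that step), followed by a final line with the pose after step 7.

0 45/4 45/4 45/4 -45/2 -8 -1 E
1 10 18/5 18/5 -68/5 -9 -1 S
2 45/13 45/17 45/17 -1350/221 -9 0 W
3 18/5 90/17 90/17 -756/85 -8 0 N
4 45/4 45/4 45/4 -45/2 -8 -1 E
5 10 18/5 18/5 -68/5 -9 -1 S
6 45/13 45/17 45/17 -1350/221 -9 0 W
7 18/5 90/17 90/17 -756/85 -8 0 N
final -8 -1 E

n=0: pose=(-8,-1,E); sL=45/4, sR=45/4; mL=45/4, mR=-45/2; mL+mR=-45/4 → advance -1; mR−mL=-135/4 → turn -1·90°
n=1: pose=(-9,-1,S); sL=10, sR=18/5; mL=18/5, mR=-68/5; mL+mR=-10 → advance -1; mR−mL=-86/5 → turn -1·90°
n=2: pose=(-9,0,W); sL=45/13, sR=45/17; mL=45/17, mR=-1350/221; mL+mR=-45/13 → advance -1; mR−mL=-1935/221 → turn -1·90°
n=3: pose=(-8,0,N); sL=18/5, sR=90/17; mL=90/17, mR=-756/85; mL+mR=-18/5 → advance -1; mR−mL=-1206/85 → turn -1·90°
n=4: pose=(-8,-1,E); sL=45/4, sR=45/4; mL=45/4, mR=-45/2; mL+mR=-45/4 → advance -1; mR−mL=-135/4 → turn -1·90°
n=5: pose=(-9,-1,S); sL=10, sR=18/5; mL=18/5, mR=-68/5; mL+mR=-10 → advance -1; mR−mL=-86/5 → turn -1·90°
n=6: pose=(-9,0,W); sL=45/13, sR=45/17; mL=45/17, mR=-1350/221; mL+mR=-45/13 → advance -1; mR−mL=-1935/221 → turn -1·90°
n=7: pose=(-8,0,N); sL=18/5, sR=90/17; mL=90/17, mR=-756/85; mL+mR=-18/5 → advance -1; mR−mL=-1206/85 → turn -1·90°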